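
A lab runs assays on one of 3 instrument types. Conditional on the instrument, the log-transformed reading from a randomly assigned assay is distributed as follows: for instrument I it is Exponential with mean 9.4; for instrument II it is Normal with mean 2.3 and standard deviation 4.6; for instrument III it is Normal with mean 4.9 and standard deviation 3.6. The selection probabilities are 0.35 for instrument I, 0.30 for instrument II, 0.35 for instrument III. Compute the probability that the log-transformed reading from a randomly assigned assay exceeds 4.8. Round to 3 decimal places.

Conditional on each instrument, P(X > 4.8): I: 0.600112; II: 0.2934; III: 0.51108.
By total probability, P(X > 4.8) = 0.35·0.600112 + 0.3·0.2934 + 0.35·0.51108 = 0.476938.

0.477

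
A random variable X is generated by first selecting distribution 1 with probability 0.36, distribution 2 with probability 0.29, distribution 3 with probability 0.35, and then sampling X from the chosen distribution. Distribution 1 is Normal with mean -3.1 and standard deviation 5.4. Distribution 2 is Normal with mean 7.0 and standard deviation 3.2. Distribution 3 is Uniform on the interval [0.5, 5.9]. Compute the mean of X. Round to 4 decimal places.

Component means — 1: -3.1; 2: 7; 3: 3.2.
E[X] = 0.36·-3.1 + 0.29·7 + 0.35·3.2 = 2.034.

2.0340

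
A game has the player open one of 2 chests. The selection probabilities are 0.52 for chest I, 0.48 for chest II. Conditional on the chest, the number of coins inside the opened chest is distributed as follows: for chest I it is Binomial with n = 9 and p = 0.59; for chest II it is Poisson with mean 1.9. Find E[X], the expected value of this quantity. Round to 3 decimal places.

3.673

Component means — I: 5.31; II: 1.9.
E[X] = 0.52·5.31 + 0.48·1.9 = 3.6732.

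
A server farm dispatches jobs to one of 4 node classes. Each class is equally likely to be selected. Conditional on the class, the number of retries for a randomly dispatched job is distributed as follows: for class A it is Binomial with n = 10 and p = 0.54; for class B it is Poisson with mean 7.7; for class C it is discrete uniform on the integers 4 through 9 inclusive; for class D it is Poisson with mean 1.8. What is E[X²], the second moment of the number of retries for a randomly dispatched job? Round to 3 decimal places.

For each component E[X²] = Var + (mean)², giving A: 31.644; B: 66.99; C: 45.1667; D: 5.04.
Overall E[X²] = 0.25·31.644 + 0.25·66.99 + 0.25·45.1667 + 0.25·5.04 = 37.2102.

37.210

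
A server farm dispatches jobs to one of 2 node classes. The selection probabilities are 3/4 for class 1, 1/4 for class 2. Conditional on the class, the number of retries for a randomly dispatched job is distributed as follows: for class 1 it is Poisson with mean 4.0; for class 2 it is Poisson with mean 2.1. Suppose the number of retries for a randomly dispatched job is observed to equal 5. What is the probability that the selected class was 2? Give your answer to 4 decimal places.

0.0816

Likelihoods P(X=5 | ·): 1: 0.156293; 2: 0.041677.
Posterior ∝ prior × likelihood. Numerator for 2: 0.25·0.041677 = 0.0104193.
Normalizing constant: 0.75·0.156293 + 0.25·0.041677 = 0.127639.
P(2 | observation) = 0.0104193 / 0.127639 = 0.0816305.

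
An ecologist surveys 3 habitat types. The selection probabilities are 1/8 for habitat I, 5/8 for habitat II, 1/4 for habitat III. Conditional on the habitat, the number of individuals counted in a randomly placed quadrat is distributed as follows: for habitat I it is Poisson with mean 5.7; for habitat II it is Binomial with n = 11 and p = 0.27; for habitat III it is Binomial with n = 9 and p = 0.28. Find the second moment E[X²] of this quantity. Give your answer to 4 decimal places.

For each component E[X²] = Var + (mean)², giving I: 38.19; II: 10.989; III: 8.1648.
Overall E[X²] = 0.125·38.19 + 0.625·10.989 + 0.25·8.1648 = 13.6831.

13.6831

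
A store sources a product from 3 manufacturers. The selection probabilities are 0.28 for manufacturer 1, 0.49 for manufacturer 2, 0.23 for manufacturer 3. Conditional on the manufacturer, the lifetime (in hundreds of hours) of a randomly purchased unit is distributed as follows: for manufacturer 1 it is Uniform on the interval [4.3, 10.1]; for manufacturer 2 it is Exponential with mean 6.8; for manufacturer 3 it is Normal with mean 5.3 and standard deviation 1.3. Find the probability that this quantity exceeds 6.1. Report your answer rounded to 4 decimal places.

Conditional on each manufacturer, P(X > 6.1): 1: 0.689655; 2: 0.407767; 3: 0.26915.
By total probability, P(X > 6.1) = 0.28·0.689655 + 0.49·0.407767 + 0.23·0.26915 = 0.454814.

0.4548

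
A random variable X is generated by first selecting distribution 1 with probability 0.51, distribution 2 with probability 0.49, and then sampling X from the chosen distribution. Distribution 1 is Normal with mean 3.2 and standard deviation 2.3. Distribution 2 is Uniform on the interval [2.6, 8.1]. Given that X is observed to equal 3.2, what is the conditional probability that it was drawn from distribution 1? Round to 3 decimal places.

0.498

Likelihoods f(3.2 | ·): 1: 0.173453; 2: 0.181818.
Posterior ∝ prior × likelihood. Numerator for 1: 0.51·0.173453 = 0.0884611.
Normalizing constant: 0.51·0.173453 + 0.49·0.181818 = 0.177552.
P(1 | observation) = 0.0884611 / 0.177552 = 0.498226.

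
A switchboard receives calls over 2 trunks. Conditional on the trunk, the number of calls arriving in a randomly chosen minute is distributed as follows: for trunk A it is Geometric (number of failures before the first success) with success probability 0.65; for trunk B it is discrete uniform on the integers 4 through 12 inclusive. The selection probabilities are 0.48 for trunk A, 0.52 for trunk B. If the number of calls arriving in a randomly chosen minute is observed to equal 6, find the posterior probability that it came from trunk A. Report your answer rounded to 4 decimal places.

0.0098

Likelihoods P(X=6 | ·): A: 0.00119487; B: 0.111111.
Posterior ∝ prior × likelihood. Numerator for A: 0.48·0.00119487 = 0.000573539.
Normalizing constant: 0.48·0.00119487 + 0.52·0.111111 = 0.0583513.
P(A | observation) = 0.000573539 / 0.0583513 = 0.00982906.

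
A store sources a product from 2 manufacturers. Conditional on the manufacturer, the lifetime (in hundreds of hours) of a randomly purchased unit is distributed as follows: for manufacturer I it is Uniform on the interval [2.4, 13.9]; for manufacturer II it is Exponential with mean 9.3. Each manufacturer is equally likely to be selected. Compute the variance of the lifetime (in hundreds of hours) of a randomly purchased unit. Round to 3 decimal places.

49.086

Per component, I: μ=8.15, E[X²]=77.4433; II: μ=9.3, E[X²]=172.98.
E[X] = 0.5·8.15 + 0.5·9.3 = 8.725.
E[X²] = 0.5·77.4433 + 0.5·172.98 = 125.212.
Var(X) = E[X²] − (E[X])² = 125.212 − 76.1256 = 49.086.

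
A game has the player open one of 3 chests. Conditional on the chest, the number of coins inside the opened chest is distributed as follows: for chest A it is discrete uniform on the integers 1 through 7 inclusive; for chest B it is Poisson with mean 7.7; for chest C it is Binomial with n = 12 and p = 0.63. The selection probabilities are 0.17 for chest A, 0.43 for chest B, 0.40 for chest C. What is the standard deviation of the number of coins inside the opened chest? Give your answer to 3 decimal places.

Per component, A: μ=4, E[X²]=20; B: μ=7.7, E[X²]=66.99; C: μ=7.56, E[X²]=59.9508.
E[X] = 0.17·4 + 0.43·7.7 + 0.4·7.56 = 7.015.
E[X²] = 0.17·20 + 0.43·66.99 + 0.4·59.9508 = 56.186.
Var(X) = E[X²] − (E[X])² = 56.186 − 49.2102 = 6.97579.
SD(X) = √6.97579 = 2.64117.

2.641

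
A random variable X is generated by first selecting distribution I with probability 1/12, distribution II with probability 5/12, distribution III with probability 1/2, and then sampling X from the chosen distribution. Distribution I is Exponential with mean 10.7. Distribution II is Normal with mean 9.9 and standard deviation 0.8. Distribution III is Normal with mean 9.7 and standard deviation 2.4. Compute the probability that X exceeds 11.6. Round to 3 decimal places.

0.142

Conditional on each component, P(X > 11.6): I: 0.338202; II: 0.0167933; III: 0.214278.
By total probability, P(X > 11.6) = 0.0833333·0.338202 + 0.416667·0.0167933 + 0.5·0.214278 = 0.142319.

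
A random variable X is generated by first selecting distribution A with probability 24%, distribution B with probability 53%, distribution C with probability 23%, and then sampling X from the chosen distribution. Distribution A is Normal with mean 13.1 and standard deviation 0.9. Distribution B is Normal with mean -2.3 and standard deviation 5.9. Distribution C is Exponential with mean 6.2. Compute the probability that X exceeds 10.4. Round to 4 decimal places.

0.2910

Conditional on each component, P(X > 10.4): A: 0.99865; B: 0.0156773; C: 0.186856.
By total probability, P(X > 10.4) = 0.24·0.99865 + 0.53·0.0156773 + 0.23·0.186856 = 0.290962.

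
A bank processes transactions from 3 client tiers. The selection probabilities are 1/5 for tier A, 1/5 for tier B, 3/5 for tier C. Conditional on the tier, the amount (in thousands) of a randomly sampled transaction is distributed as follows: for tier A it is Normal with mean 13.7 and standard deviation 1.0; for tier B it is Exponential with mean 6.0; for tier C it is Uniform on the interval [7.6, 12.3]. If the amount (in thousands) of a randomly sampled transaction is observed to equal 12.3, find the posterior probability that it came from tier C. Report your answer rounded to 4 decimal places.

Likelihoods f(12.3 | ·): A: 0.149727; B: 0.0214558; C: 0.212766.
Posterior ∝ prior × likelihood. Numerator for C: 0.6·0.212766 = 0.12766.
Normalizing constant: 0.2·0.149727 + 0.2·0.0214558 + 0.6·0.212766 = 0.161896.
P(C | observation) = 0.12766 / 0.161896 = 0.788527.

0.7885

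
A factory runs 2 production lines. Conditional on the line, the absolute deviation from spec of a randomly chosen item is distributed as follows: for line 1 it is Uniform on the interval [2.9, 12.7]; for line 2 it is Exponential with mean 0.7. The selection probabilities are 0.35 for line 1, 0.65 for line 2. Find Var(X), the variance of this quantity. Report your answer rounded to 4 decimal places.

14.5879

Per component, 1: μ=7.8, E[X²]=68.8433; 2: μ=0.7, E[X²]=0.98.
E[X] = 0.35·7.8 + 0.65·0.7 = 3.185.
E[X²] = 0.35·68.8433 + 0.65·0.98 = 24.7322.
Var(X) = E[X²] − (E[X])² = 24.7322 − 10.1442 = 14.5879.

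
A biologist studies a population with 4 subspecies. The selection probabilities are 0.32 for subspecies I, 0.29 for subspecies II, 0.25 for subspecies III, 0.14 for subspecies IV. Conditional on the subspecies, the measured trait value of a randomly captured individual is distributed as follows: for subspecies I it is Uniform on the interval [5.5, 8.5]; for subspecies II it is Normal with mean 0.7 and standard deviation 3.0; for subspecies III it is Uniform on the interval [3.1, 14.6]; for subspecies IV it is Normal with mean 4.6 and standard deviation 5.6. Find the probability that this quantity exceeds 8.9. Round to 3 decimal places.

Conditional on each subspecies, P(X > 8.9): I: 0; II: 0.00313484; III: 0.495652; IV: 0.221286.
By total probability, P(X > 8.9) = 0.32·0 + 0.29·0.00313484 + 0.25·0.495652 + 0.14·0.221286 = 0.155802.

0.156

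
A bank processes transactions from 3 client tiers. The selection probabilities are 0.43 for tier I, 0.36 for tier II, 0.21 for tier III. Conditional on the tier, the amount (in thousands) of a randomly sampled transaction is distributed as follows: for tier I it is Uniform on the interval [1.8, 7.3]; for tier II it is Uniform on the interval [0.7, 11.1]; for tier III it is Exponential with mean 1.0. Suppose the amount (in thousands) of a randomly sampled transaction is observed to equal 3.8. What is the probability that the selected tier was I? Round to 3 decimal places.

Likelihoods f(3.8 | ·): I: 0.181818; II: 0.0961538; III: 0.0223708.
Posterior ∝ prior × likelihood. Numerator for I: 0.43·0.181818 = 0.0781818.
Normalizing constant: 0.43·0.181818 + 0.36·0.0961538 + 0.21·0.0223708 = 0.117495.
P(I | observation) = 0.0781818 / 0.117495 = 0.665405.

0.665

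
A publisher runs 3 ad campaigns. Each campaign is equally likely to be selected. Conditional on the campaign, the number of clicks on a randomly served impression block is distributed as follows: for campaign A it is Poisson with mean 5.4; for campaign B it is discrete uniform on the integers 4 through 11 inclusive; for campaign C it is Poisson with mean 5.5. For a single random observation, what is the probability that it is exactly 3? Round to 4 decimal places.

0.0773

Conditional on each campaign, P(X = 3): A: 0.118533; B: 0; C: 0.113323.
By total probability, P(X = 3) = 0.333333·0.118533 + 0.333333·0 + 0.333333·0.113323 = 0.0772853.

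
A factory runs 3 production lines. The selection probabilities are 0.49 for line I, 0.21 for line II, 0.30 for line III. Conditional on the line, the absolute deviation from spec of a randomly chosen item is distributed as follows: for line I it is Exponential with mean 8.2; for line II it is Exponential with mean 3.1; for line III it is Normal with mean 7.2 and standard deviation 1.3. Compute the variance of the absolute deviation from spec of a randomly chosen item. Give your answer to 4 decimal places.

Per component, I: μ=8.2, E[X²]=134.48; II: μ=3.1, E[X²]=19.22; III: μ=7.2, E[X²]=53.53.
E[X] = 0.49·8.2 + 0.21·3.1 + 0.3·7.2 = 6.829.
E[X²] = 0.49·134.48 + 0.21·19.22 + 0.3·53.53 = 85.9904.
Var(X) = E[X²] − (E[X])² = 85.9904 − 46.6352 = 39.3552.

39.3552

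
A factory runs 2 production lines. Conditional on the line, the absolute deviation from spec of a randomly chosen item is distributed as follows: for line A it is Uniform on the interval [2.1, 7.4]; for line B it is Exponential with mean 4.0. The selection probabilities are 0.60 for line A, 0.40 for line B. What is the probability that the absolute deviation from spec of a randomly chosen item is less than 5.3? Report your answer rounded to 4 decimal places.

Conditional on each line, P(X < 5.3): A: 0.603774; B: 0.734197.
By total probability, P(X < 5.3) = 0.6·0.603774 + 0.4·0.734197 = 0.655943.

0.6559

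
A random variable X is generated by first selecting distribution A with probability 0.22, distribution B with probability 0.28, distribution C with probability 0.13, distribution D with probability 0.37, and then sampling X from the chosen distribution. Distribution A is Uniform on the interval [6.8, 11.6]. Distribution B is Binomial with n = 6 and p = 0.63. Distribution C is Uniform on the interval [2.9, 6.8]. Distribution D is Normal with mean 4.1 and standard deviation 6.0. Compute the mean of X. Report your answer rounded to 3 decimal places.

5.230

Component means — A: 9.2; B: 3.78; C: 4.85; D: 4.1.
E[X] = 0.22·9.2 + 0.28·3.78 + 0.13·4.85 + 0.37·4.1 = 5.2299.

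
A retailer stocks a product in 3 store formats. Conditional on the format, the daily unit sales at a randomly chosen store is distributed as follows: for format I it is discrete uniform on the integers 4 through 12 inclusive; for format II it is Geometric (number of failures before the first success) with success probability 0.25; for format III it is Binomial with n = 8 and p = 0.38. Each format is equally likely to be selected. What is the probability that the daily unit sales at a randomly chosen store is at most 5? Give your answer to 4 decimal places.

0.6686

Conditional on each format, P(X ≤ 5): I: 0.222222; II: 0.822021; III: 0.961483.
By total probability, P(X ≤ 5) = 0.333333·0.222222 + 0.333333·0.822021 + 0.333333·0.961483 = 0.668576.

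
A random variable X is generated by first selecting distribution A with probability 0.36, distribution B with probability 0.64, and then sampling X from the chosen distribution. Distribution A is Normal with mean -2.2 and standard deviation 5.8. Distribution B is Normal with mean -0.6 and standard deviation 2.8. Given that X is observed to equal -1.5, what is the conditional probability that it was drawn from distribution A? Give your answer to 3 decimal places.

Likelihoods f(-1.5 | ·): A: 0.068284; B: 0.135306.
Posterior ∝ prior × likelihood. Numerator for A: 0.36·0.068284 = 0.0245822.
Normalizing constant: 0.36·0.068284 + 0.64·0.135306 = 0.111178.
P(A | observation) = 0.0245822 / 0.111178 = 0.221107.

0.221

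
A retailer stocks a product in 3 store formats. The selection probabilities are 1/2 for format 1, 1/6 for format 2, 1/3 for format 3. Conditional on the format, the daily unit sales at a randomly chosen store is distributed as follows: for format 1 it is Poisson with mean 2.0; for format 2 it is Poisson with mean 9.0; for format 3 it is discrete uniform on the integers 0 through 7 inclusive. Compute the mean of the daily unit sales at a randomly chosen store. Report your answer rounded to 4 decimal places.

Component means — 1: 2; 2: 9; 3: 3.5.
E[X] = 0.5·2 + 0.166667·9 + 0.333333·3.5 = 3.66667.

3.6667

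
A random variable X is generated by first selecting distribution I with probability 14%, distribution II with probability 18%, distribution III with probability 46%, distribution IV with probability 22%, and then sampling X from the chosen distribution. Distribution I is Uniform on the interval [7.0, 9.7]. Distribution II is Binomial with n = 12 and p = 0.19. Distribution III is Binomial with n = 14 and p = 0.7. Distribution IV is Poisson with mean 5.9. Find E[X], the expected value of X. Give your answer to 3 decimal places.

Component means — I: 8.35; II: 2.28; III: 9.8; IV: 5.9.
E[X] = 0.14·8.35 + 0.18·2.28 + 0.46·9.8 + 0.22·5.9 = 7.3854.

7.385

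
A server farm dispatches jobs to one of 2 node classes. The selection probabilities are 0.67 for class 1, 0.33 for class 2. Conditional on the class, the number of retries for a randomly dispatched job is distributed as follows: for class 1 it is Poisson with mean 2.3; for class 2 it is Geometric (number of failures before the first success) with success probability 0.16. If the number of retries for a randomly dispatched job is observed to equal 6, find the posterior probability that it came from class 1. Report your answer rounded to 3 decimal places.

0.427

Likelihoods P(X=6 | ·): 1: 0.0206138; 2: 0.0562077.
Posterior ∝ prior × likelihood. Numerator for 1: 0.67·0.0206138 = 0.0138112.
Normalizing constant: 0.67·0.0206138 + 0.33·0.0562077 = 0.0323598.
P(1 | observation) = 0.0138112 / 0.0323598 = 0.426802.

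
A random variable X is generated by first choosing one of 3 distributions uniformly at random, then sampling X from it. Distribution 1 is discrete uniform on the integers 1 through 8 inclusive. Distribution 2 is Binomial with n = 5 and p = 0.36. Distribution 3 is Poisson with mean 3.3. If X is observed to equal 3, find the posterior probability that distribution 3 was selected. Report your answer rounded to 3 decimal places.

Likelihoods P(X=3 | ·): 1: 0.125; 2: 0.191103; 3: 0.220912.
Posterior ∝ prior × likelihood. Numerator for 3: 0.333333·0.220912 = 0.0736372.
Normalizing constant: 0.333333·0.125 + 0.333333·0.191103 + 0.333333·0.220912 = 0.179005.
P(3 | observation) = 0.0736372 / 0.179005 = 0.41137.

0.411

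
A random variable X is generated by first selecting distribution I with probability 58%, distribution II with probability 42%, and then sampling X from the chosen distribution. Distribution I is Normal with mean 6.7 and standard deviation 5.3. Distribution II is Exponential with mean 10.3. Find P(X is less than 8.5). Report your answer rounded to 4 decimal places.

Conditional on each component, P(X < 8.5): I: 0.63293; II: 0.561871.
By total probability, P(X < 8.5) = 0.58·0.63293 + 0.42·0.561871 = 0.603085.

0.6031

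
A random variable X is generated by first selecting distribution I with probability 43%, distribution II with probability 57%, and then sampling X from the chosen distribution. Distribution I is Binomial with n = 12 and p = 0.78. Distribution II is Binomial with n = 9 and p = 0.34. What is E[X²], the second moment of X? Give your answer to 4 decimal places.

For each component E[X²] = Var + (mean)², giving I: 89.6688; II: 11.3832.
Overall E[X²] = 0.43·89.6688 + 0.57·11.3832 = 45.046.

45.0460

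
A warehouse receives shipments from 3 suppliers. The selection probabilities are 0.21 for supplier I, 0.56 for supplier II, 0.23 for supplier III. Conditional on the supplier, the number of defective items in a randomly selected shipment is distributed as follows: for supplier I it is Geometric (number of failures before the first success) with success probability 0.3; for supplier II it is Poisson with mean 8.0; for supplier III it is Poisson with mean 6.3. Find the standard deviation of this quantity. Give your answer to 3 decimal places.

3.531

Per component, I: μ=2.33333, E[X²]=13.2222; II: μ=8, E[X²]=72; III: μ=6.3, E[X²]=45.99.
E[X] = 0.21·2.33333 + 0.56·8 + 0.23·6.3 = 6.419.
E[X²] = 0.21·13.2222 + 0.56·72 + 0.23·45.99 = 53.6744.
Var(X) = E[X²] − (E[X])² = 53.6744 − 41.2036 = 12.4708.
SD(X) = √12.4708 = 3.5314.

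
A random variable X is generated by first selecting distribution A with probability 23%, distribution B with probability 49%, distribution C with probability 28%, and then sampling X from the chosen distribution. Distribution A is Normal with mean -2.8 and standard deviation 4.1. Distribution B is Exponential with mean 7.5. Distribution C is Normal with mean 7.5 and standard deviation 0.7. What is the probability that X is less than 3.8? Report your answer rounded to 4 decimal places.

Conditional on each component, P(X < 3.8): A: 0.946274; B: 0.397499; C: 6.26076e-08.
By total probability, P(X < 3.8) = 0.23·0.946274 + 0.49·0.397499 + 0.28·6.26076e-08 = 0.412418.

0.4124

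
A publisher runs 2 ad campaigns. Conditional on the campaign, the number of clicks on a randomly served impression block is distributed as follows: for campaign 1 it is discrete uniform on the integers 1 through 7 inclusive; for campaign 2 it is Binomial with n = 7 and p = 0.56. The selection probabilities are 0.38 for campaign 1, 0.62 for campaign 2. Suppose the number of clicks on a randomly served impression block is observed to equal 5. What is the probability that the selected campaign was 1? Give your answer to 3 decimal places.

Likelihoods P(X=5 | ·): 1: 0.142857; 2: 0.223906.
Posterior ∝ prior × likelihood. Numerator for 1: 0.38·0.142857 = 0.0542857.
Normalizing constant: 0.38·0.142857 + 0.62·0.223906 = 0.193107.
P(1 | observation) = 0.0542857 / 0.193107 = 0.281117.

0.281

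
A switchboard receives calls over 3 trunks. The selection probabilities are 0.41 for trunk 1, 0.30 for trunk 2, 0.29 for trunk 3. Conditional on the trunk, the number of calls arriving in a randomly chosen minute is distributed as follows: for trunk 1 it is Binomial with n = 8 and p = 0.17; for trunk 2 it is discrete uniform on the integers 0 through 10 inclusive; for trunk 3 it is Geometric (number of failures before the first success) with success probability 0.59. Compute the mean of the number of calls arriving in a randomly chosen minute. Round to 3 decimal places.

Component means — 1: 1.36; 2: 5; 3: 0.694915.
E[X] = 0.41·1.36 + 0.3·5 + 0.29·0.694915 = 2.25913.

2.259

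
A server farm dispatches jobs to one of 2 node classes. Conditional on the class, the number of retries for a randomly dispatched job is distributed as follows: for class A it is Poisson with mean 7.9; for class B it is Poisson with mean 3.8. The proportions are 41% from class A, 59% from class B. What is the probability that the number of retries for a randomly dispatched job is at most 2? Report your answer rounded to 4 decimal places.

0.1647

Conditional on each class, P(X ≤ 2): A: 0.0148687; B: 0.268897.
By total probability, P(X ≤ 2) = 0.41·0.0148687 + 0.59·0.268897 = 0.164745.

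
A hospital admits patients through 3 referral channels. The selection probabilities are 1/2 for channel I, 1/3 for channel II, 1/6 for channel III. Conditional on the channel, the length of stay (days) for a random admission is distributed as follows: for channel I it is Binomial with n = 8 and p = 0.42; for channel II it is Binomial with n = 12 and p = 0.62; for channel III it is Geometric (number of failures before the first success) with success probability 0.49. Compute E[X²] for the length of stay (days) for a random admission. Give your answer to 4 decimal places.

26.5474

For each component E[X²] = Var + (mean)², giving I: 13.2384; II: 58.1808; III: 3.20741.
Overall E[X²] = 0.5·13.2384 + 0.333333·58.1808 + 0.166667·3.20741 = 26.5474.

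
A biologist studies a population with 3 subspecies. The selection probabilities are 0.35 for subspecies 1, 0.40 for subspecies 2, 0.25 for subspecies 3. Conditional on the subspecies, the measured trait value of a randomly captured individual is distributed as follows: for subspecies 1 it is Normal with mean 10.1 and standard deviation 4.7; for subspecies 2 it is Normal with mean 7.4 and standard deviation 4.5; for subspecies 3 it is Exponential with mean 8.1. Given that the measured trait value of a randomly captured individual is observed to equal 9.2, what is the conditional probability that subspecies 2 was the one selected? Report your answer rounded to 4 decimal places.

Likelihoods f(9.2 | ·): 1: 0.0833393; 2: 0.0818378; 3: 0.0396499.
Posterior ∝ prior × likelihood. Numerator for 2: 0.4·0.0818378 = 0.0327351.
Normalizing constant: 0.35·0.0833393 + 0.4·0.0818378 + 0.25·0.0396499 = 0.0718164.
P(2 | observation) = 0.0327351 / 0.0718164 = 0.455817.

0.4558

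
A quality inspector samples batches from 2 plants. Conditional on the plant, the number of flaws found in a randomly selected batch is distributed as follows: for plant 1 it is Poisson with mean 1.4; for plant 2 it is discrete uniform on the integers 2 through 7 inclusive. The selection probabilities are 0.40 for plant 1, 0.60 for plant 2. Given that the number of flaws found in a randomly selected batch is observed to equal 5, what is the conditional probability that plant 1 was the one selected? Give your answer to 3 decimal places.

0.042

Likelihoods P(X=5 | ·): 1: 0.0110521; 2: 0.166667.
Posterior ∝ prior × likelihood. Numerator for 1: 0.4·0.0110521 = 0.00442086.
Normalizing constant: 0.4·0.0110521 + 0.6·0.166667 = 0.104421.
P(1 | observation) = 0.00442086 / 0.104421 = 0.0423369.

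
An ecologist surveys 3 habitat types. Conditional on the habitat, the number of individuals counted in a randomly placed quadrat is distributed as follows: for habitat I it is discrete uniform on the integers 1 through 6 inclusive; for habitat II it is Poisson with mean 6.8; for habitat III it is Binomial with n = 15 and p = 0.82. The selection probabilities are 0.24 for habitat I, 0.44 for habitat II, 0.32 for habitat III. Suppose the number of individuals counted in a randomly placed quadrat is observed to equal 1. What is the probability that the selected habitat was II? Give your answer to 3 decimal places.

0.077

Likelihoods P(X=1 | ·): I: 0.166667; II: 0.00757367; III: 4.6102e-10.
Posterior ∝ prior × likelihood. Numerator for II: 0.44·0.00757367 = 0.00333242.
Normalizing constant: 0.24·0.166667 + 0.44·0.00757367 + 0.32·4.6102e-10 = 0.0433324.
P(II | observation) = 0.00333242 / 0.0433324 = 0.0769035.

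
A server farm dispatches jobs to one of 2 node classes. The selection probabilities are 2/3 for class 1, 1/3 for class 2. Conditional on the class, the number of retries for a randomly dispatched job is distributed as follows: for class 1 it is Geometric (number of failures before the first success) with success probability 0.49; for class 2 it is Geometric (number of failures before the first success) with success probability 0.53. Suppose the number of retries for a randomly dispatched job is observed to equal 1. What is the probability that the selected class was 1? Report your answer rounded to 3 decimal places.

0.667

Likelihoods P(X=1 | ·): 1: 0.2499; 2: 0.2491.
Posterior ∝ prior × likelihood. Numerator for 1: 0.666667·0.2499 = 0.1666.
Normalizing constant: 0.666667·0.2499 + 0.333333·0.2491 = 0.249633.
P(1 | observation) = 0.1666 / 0.249633 = 0.667379.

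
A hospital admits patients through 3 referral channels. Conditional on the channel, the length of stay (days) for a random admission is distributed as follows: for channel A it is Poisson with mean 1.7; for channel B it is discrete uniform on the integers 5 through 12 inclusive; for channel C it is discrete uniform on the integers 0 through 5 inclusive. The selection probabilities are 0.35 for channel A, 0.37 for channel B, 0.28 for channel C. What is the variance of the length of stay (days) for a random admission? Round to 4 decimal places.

13.1346

Per component, A: μ=1.7, E[X²]=4.59; B: μ=8.5, E[X²]=77.5; C: μ=2.5, E[X²]=9.16667.
E[X] = 0.35·1.7 + 0.37·8.5 + 0.28·2.5 = 4.44.
E[X²] = 0.35·4.59 + 0.37·77.5 + 0.28·9.16667 = 32.8482.
Var(X) = E[X²] − (E[X])² = 32.8482 − 19.7136 = 13.1346.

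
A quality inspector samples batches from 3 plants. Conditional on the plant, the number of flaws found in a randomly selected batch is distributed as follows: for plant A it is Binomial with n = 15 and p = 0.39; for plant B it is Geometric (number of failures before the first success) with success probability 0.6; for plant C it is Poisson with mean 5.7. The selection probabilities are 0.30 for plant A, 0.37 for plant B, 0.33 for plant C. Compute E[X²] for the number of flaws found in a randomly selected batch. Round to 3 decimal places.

For each component E[X²] = Var + (mean)², giving A: 37.791; B: 1.55556; C: 38.19.
Overall E[X²] = 0.3·37.791 + 0.37·1.55556 + 0.33·38.19 = 24.5156.

24.516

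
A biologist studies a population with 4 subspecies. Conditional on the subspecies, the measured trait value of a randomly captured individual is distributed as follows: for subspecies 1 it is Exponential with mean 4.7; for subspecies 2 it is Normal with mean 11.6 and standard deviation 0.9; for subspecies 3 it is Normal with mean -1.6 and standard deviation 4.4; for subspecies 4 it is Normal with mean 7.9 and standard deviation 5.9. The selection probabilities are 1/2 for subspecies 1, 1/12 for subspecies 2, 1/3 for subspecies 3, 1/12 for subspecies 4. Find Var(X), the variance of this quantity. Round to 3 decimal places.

36.934

Per component, 1: μ=4.7, E[X²]=44.18; 2: μ=11.6, E[X²]=135.37; 3: μ=-1.6, E[X²]=21.92; 4: μ=7.9, E[X²]=97.22.
E[X] = 0.5·4.7 + 0.0833333·11.6 + 0.333333·-1.6 + 0.0833333·7.9 = 3.44167.
E[X²] = 0.5·44.18 + 0.0833333·135.37 + 0.333333·21.92 + 0.0833333·97.22 = 48.7792.
Var(X) = E[X²] − (E[X])² = 48.7792 − 11.8451 = 36.9341.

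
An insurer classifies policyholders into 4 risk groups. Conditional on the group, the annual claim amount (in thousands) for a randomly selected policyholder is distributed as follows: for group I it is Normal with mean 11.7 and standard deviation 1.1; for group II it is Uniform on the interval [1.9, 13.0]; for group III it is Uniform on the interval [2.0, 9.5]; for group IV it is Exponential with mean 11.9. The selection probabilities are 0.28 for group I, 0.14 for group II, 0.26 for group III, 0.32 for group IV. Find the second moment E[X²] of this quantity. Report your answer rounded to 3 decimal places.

148.321

For each component E[X²] = Var + (mean)², giving I: 138.1; II: 65.77; III: 37.75; IV: 283.22.
Overall E[X²] = 0.28·138.1 + 0.14·65.77 + 0.26·37.75 + 0.32·283.22 = 148.321.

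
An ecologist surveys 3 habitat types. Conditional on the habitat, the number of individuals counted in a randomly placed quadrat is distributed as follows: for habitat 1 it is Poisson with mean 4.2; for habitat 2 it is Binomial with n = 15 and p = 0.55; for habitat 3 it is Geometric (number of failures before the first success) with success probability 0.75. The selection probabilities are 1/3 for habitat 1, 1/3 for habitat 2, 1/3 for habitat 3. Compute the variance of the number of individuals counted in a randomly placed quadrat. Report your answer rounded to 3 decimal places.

13.233

Per component, 1: μ=4.2, E[X²]=21.84; 2: μ=8.25, E[X²]=71.775; 3: μ=0.333333, E[X²]=0.555556.
E[X] = 0.333333·4.2 + 0.333333·8.25 + 0.333333·0.333333 = 4.26111.
E[X²] = 0.333333·21.84 + 0.333333·71.775 + 0.333333·0.555556 = 31.3902.
Var(X) = E[X²] − (E[X])² = 31.3902 − 18.1571 = 13.2331.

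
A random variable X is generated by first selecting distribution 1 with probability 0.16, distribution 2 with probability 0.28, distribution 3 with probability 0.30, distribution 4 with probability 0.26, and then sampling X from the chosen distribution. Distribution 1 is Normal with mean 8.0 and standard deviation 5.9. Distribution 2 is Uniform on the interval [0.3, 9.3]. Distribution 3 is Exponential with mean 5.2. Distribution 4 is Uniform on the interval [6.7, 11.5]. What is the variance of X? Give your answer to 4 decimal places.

19.5021

Per component, 1: μ=8, E[X²]=98.81; 2: μ=4.8, E[X²]=29.79; 3: μ=5.2, E[X²]=54.08; 4: μ=9.1, E[X²]=84.73.
E[X] = 0.16·8 + 0.28·4.8 + 0.3·5.2 + 0.26·9.1 = 6.55.
E[X²] = 0.16·98.81 + 0.28·29.79 + 0.3·54.08 + 0.26·84.73 = 62.4046.
Var(X) = E[X²] − (E[X])² = 62.4046 − 42.9025 = 19.5021.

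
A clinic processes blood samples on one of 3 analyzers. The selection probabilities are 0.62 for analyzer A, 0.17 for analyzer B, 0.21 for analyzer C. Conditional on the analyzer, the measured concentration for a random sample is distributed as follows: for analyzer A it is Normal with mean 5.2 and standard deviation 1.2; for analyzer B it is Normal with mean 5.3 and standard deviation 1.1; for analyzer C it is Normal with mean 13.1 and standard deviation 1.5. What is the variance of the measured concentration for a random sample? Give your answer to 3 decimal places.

11.870

Per component, A: μ=5.2, E[X²]=28.48; B: μ=5.3, E[X²]=29.3; C: μ=13.1, E[X²]=173.86.
E[X] = 0.62·5.2 + 0.17·5.3 + 0.21·13.1 = 6.876.
E[X²] = 0.62·28.48 + 0.17·29.3 + 0.21·173.86 = 59.1492.
Var(X) = E[X²] − (E[X])² = 59.1492 − 47.2794 = 11.8698.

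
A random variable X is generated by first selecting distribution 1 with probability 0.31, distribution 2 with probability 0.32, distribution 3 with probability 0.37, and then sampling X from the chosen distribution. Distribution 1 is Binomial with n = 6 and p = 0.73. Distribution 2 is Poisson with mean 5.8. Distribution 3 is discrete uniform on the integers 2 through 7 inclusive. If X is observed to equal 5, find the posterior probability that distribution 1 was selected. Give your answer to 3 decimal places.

0.476

Likelihoods P(X=5 | ·): 1: 0.335838; 2: 0.165596; 3: 0.166667.
Posterior ∝ prior × likelihood. Numerator for 1: 0.31·0.335838 = 0.10411.
Normalizing constant: 0.31·0.335838 + 0.32·0.165596 + 0.37·0.166667 = 0.218767.
P(1 | observation) = 0.10411 / 0.218767 = 0.475893.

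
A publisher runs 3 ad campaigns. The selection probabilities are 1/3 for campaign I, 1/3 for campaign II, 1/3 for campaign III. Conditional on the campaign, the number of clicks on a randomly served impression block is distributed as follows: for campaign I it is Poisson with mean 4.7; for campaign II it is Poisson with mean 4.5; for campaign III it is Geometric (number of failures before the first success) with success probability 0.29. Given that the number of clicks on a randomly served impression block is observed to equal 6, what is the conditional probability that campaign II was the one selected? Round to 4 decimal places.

0.4250

Likelihoods P(X=6 | ·): I: 0.136167; II: 0.12812; III: 0.0371491.
Posterior ∝ prior × likelihood. Numerator for II: 0.333333·0.12812 = 0.0427067.
Normalizing constant: 0.333333·0.136167 + 0.333333·0.12812 + 0.333333·0.0371491 = 0.100479.
P(II | observation) = 0.0427067 / 0.100479 = 0.425033.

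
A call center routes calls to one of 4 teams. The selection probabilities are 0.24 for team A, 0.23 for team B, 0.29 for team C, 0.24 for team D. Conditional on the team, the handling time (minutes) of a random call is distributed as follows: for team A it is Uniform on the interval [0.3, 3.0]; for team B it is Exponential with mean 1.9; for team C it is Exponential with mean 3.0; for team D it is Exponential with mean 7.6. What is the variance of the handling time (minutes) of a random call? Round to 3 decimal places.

Per component, A: μ=1.65, E[X²]=3.33; B: μ=1.9, E[X²]=7.22; C: μ=3, E[X²]=18; D: μ=7.6, E[X²]=115.52.
E[X] = 0.24·1.65 + 0.23·1.9 + 0.29·3 + 0.24·7.6 = 3.527.
E[X²] = 0.24·3.33 + 0.23·7.22 + 0.29·18 + 0.24·115.52 = 35.4046.
Var(X) = E[X²] − (E[X])² = 35.4046 − 12.4397 = 22.9649.

22.965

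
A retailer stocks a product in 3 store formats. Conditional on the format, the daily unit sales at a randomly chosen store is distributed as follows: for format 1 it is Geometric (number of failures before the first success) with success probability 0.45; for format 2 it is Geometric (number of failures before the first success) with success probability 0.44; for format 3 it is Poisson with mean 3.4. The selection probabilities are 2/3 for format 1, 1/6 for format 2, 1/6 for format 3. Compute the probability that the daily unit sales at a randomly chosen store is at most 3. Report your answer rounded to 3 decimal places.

Conditional on each format, P(X ≤ 3): 1: 0.908494; 2: 0.901655; 3: 0.558357.
By total probability, P(X ≤ 3) = 0.666667·0.908494 + 0.166667·0.901655 + 0.166667·0.558357 = 0.848998.

0.849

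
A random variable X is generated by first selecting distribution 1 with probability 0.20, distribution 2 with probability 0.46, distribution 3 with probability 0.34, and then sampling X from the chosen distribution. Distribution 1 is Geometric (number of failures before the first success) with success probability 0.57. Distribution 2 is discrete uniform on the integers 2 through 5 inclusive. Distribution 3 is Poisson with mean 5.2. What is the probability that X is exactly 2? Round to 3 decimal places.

Conditional on each component, P(X = 2): 1: 0.105393; 2: 0.25; 3: 0.074584.
By total probability, P(X = 2) = 0.2·0.105393 + 0.46·0.25 + 0.34·0.074584 = 0.161437.

0.161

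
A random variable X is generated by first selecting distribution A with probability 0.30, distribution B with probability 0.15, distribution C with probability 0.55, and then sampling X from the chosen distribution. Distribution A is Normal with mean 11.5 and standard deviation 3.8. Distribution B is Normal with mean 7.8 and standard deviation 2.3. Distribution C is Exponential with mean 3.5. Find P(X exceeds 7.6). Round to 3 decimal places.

Conditional on each component, P(X > 7.6): A: 0.847629; B: 0.534647; C: 0.114015.
By total probability, P(X > 7.6) = 0.3·0.847629 + 0.15·0.534647 + 0.55·0.114015 = 0.397194.

0.397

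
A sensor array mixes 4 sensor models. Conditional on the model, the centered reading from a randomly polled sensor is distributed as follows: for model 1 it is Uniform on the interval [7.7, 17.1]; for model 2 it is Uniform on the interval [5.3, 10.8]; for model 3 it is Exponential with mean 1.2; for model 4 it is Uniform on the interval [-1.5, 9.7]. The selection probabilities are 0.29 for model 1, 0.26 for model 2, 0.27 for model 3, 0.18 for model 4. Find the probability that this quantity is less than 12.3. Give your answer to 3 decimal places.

Conditional on each model, P(X < 12.3): 1: 0.489362; 2: 1; 3: 0.999965; 4: 1.
By total probability, P(X < 12.3) = 0.29·0.489362 + 0.26·1 + 0.27·0.999965 + 0.18·1 = 0.851905.

0.852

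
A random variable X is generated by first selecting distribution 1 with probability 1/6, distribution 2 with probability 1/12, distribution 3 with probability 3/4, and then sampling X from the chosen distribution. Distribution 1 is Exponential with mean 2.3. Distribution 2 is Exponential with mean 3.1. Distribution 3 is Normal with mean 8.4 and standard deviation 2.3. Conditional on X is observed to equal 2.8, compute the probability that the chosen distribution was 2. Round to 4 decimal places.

Likelihoods f(2.8 | ·): 1: 0.128696; 2: 0.130729; 3: 0.00895153.
Posterior ∝ prior × likelihood. Numerator for 2: 0.0833333·0.130729 = 0.0108941.
Normalizing constant: 0.166667·0.128696 + 0.0833333·0.130729 + 0.75·0.00895153 = 0.0390571.
P(2 | observation) = 0.0108941 / 0.0390571 = 0.278927.

0.2789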